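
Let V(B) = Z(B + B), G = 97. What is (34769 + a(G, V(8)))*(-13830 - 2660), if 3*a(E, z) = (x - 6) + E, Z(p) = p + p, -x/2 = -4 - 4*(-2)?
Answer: -1721391100/3 ≈ -5.7380e+8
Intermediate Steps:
x = -8 (x = -2*(-4 - 4*(-2)) = -2*(-4 + 8) = -2*4 = -8)
Z(p) = 2*p
V(B) = 4*B (V(B) = 2*(B + B) = 2*(2*B) = 4*B)
a(E, z) = -14/3 + E/3 (a(E, z) = ((-8 - 6) + E)/3 = (-14 + E)/3 = -14/3 + E/3)
(34769 + a(G, V(8)))*(-13830 - 2660) = (34769 + (-14/3 + (⅓)*97))*(-13830 - 2660) = (34769 + (-14/3 + 97/3))*(-16490) = (34769 + 83/3)*(-16490) = (104390/3)*(-16490) = -1721391100/3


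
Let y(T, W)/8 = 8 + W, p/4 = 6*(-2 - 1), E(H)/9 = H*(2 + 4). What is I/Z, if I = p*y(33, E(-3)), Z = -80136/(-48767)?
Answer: 8582992/159 ≈ 53981.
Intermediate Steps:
Z = 80136/48767 (Z = -80136*(-1/48767) = 80136/48767 ≈ 1.6432)
E(H) = 54*H (E(H) = 9*(H*(2 + 4)) = 9*(H*6) = 9*(6*H) = 54*H)
p = -72 (p = 4*(6*(-2 - 1)) = 4*(6*(-3)) = 4*(-18) = -72)
y(T, W) = 64 + 8*W (y(T, W) = 8*(8 + W) = 64 + 8*W)
I = 88704 (I = -72*(64 + 8*(54*(-3))) = -72*(64 + 8*(-162)) = -72*(64 - 1296) = -72*(-1232) = 88704)
I/Z = 88704/(80136/48767) = 88704*(48767/80136) = 8582992/159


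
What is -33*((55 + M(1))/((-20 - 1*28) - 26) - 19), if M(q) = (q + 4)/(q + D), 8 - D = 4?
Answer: 24123/37 ≈ 651.97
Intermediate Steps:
D = 4 (D = 8 - 1*4 = 8 - 4 = 4)
M(q) = 1 (M(q) = (q + 4)/(q + 4) = (4 + q)/(4 + q) = 1)
-33*((55 + M(1))/((-20 - 1*28) - 26) - 19) = -33*((55 + 1)/((-20 - 1*28) - 26) - 19) = -33*(56/((-20 - 28) - 26) - 19) = -33*(56/(-48 - 26) - 19) = -33*(56/(-74) - 19) = -33*(56*(-1/74) - 19) = -33*(-28/37 - 19) = -33*(-731/37) = 24123/37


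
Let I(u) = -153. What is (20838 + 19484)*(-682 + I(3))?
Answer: -33668870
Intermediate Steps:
(20838 + 19484)*(-682 + I(3)) = (20838 + 19484)*(-682 - 153) = 40322*(-835) = -33668870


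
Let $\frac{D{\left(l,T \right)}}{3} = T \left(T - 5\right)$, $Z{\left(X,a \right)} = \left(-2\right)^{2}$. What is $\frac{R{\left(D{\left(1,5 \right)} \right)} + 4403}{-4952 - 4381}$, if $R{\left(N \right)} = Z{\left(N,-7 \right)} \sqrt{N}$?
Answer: $- \frac{259}{549} \approx -0.47177$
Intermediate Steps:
$Z{\left(X,a \right)} = 4$
$D{\left(l,T \right)} = 3 T \left(-5 + T\right)$ ($D{\left(l,T \right)} = 3 T \left(T - 5\right) = 3 T \left(-5 + T\right)$)
$R{\left(N \right)} = 4 \sqrt{N}$
$\frac{R{\left(D{\left(1,5 \right)} \right)} + 4403}{-4952 - 4381} = \frac{4 \sqrt{3 \cdot 5 \left(-5 + 5\right)} + 4403}{-4952 - 4381} = \frac{4 \sqrt{3 \cdot 5 \cdot 0} + 4403}{-9333} = \left(4 \sqrt{0} + 4403\right) \left(- \frac{1}{9333}\right) = \left(4 \cdot 0 + 4403\right) \left(- \frac{1}{9333}\right) = \left(0 + 4403\right) \left(- \frac{1}{9333}\right) = 4403 \left(- \frac{1}{9333}\right) = - \frac{259}{549}$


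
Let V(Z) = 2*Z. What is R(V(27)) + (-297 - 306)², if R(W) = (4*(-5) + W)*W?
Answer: 365445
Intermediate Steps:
R(W) = W*(-20 + W) (R(W) = (-20 + W)*W = W*(-20 + W))
R(V(27)) + (-297 - 306)² = (2*27)*(-20 + 2*27) + (-297 - 306)² = 54*(-20 + 54) + (-603)² = 54*34 + 363609 = 1836 + 363609 = 365445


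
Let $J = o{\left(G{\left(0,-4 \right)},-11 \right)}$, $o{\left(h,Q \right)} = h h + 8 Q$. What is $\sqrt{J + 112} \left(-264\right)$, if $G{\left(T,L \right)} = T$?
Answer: $- 528 \sqrt{6} \approx -1293.3$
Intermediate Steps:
$o{\left(h,Q \right)} = h^{2} + 8 Q$
$J = -88$ ($J = 0^{2} + 8 \left(-11\right) = 0 - 88 = -88$)
$\sqrt{J + 112} \left(-264\right) = \sqrt{-88 + 112} \left(-264\right) = \sqrt{24} \left(-264\right) = 2 \sqrt{6} \left(-264\right) = - 528 \sqrt{6}$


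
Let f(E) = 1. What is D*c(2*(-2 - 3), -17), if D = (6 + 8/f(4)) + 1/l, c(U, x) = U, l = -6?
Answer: -415/3 ≈ -138.33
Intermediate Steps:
D = 83/6 (D = (6 + 8/1) + 1/(-6) = (6 + 8*1) + 1*(-⅙) = (6 + 8) - ⅙ = 14 - ⅙ = 83/6 ≈ 13.833)
D*c(2*(-2 - 3), -17) = 83*(2*(-2 - 3))/6 = 83*(2*(-5))/6 = (83/6)*(-10) = -415/3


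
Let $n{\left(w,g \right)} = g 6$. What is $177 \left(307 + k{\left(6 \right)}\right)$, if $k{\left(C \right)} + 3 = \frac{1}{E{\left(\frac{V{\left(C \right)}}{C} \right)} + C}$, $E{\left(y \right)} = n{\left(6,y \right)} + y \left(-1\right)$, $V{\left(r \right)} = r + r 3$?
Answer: $\frac{1399185}{26} \approx 53815.0$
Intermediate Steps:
$n{\left(w,g \right)} = 6 g$
$V{\left(r \right)} = 4 r$ ($V{\left(r \right)} = r + 3 r = 4 r$)
$E{\left(y \right)} = 5 y$ ($E{\left(y \right)} = 6 y + y \left(-1\right) = 6 y - y = 5 y$)
$k{\left(C \right)} = -3 + \frac{1}{20 + C}$ ($k{\left(C \right)} = -3 + \frac{1}{5 \frac{4 C}{C} + C} = -3 + \frac{1}{5 \cdot 4 + C} = -3 + \frac{1}{20 + C}$)
$177 \left(307 + k{\left(6 \right)}\right) = 177 \left(307 + \frac{-59 - 18}{20 + 6}\right) = 177 \left(307 + \frac{-59 - 18}{26}\right) = 177 \left(307 + \frac{1}{26} \left(-77\right)\right) = 177 \left(307 - \frac{77}{26}\right) = 177 \cdot \frac{7905}{26} = \frac{1399185}{26}$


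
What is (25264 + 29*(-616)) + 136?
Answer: 7536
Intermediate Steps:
(25264 + 29*(-616)) + 136 = (25264 - 17864) + 136 = 7400 + 136 = 7536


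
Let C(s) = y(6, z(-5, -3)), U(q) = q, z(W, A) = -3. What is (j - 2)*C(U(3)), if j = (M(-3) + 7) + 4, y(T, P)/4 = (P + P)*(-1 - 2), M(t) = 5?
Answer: 1008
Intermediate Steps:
y(T, P) = -24*P (y(T, P) = 4*((P + P)*(-1 - 2)) = 4*((2*P)*(-3)) = 4*(-6*P) = -24*P)
j = 16 (j = (5 + 7) + 4 = 12 + 4 = 16)
C(s) = 72 (C(s) = -24*(-3) = 72)
(j - 2)*C(U(3)) = (16 - 2)*72 = 14*72 = 1008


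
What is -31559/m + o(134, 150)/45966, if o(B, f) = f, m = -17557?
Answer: 242212424/134504177 ≈ 1.8008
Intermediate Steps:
-31559/m + o(134, 150)/45966 = -31559/(-17557) + 150/45966 = -31559*(-1/17557) + 150*(1/45966) = 31559/17557 + 25/7661 = 242212424/134504177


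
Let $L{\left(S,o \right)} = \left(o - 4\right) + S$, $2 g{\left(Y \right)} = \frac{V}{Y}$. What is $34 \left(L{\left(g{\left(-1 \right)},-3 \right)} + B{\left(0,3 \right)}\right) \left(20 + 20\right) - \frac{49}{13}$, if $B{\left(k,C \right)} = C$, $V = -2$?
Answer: $- \frac{53089}{13} \approx -4083.8$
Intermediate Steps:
$g{\left(Y \right)} = - \frac{1}{Y}$ ($g{\left(Y \right)} = \frac{\left(-2\right) \frac{1}{Y}}{2} = - \frac{1}{Y}$)
$L{\left(S,o \right)} = -4 + S + o$ ($L{\left(S,o \right)} = \left(-4 + o\right) + S = -4 + S + o$)
$34 \left(L{\left(g{\left(-1 \right)},-3 \right)} + B{\left(0,3 \right)}\right) \left(20 + 20\right) - \frac{49}{13} = 34 \left(\left(-4 - \frac{1}{-1} - 3\right) + 3\right) \left(20 + 20\right) - \frac{49}{13} = 34 \left(\left(-4 - -1 - 3\right) + 3\right) 40 - \frac{49}{13} = 34 \left(\left(-4 + 1 - 3\right) + 3\right) 40 - \frac{49}{13} = 34 \left(-6 + 3\right) 40 - \frac{49}{13} = 34 \left(\left(-3\right) 40\right) - \frac{49}{13} = 34 \left(-120\right) - \frac{49}{13} = -4080 - \frac{49}{13} = - \frac{53089}{13}$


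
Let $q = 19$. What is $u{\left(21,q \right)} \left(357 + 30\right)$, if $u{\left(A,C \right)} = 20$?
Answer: $7740$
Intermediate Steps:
$u{\left(21,q \right)} \left(357 + 30\right) = 20 \left(357 + 30\right) = 20 \cdot 387 = 7740$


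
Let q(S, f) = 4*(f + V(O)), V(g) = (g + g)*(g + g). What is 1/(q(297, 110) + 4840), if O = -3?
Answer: 1/5424 ≈ 0.00018437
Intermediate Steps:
V(g) = 4*g² (V(g) = (2*g)*(2*g) = 4*g²)
q(S, f) = 144 + 4*f (q(S, f) = 4*(f + 4*(-3)²) = 4*(f + 4*9) = 4*(f + 36) = 4*(36 + f) = 144 + 4*f)
1/(q(297, 110) + 4840) = 1/((144 + 4*110) + 4840) = 1/((144 + 440) + 4840) = 1/(584 + 4840) = 1/5424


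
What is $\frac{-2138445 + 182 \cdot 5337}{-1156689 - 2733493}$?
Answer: $\frac{1167111}{3890182} \approx 0.30001$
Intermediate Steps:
$\frac{-2138445 + 182 \cdot 5337}{-1156689 - 2733493} = \frac{-2138445 + 971334}{-3890182} = \left(-1167111\right) \left(- \frac{1}{3890182}\right) = \frac{1167111}{3890182}$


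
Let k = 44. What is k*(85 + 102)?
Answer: 8228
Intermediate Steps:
k*(85 + 102) = 44*(85 + 102) = 44*187 = 8228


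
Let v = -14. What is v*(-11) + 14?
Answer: 168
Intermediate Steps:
v*(-11) + 14 = -14*(-11) + 14 = 154 + 14 = 168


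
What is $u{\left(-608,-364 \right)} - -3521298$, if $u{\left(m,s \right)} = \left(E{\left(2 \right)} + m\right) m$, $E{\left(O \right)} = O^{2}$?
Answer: $3888530$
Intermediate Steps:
$u{\left(m,s \right)} = m \left(4 + m\right)$ ($u{\left(m,s \right)} = \left(2^{2} + m\right) m = \left(4 + m\right) m = m \left(4 + m\right)$)
$u{\left(-608,-364 \right)} - -3521298 = - 608 \left(4 - 608\right) - -3521298 = \left(-608\right) \left(-604\right) + 3521298 = 367232 + 3521298 = 3888530$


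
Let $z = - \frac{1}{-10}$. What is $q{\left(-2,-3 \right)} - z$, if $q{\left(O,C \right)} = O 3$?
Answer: $- \frac{61}{10} \approx -6.1$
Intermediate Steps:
$q{\left(O,C \right)} = 3 O$
$z = \frac{1}{10}$ ($z = \left(-1\right) \left(- \frac{1}{10}\right) = \frac{1}{10} \approx 0.1$)
$q{\left(-2,-3 \right)} - z = 3 \left(-2\right) - \frac{1}{10} = -6 - \frac{1}{10} = - \frac{61}{10}$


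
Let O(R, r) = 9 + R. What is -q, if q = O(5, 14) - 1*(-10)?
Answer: -24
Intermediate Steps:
q = 24 (q = (9 + 5) - 1*(-10) = 14 + 10 = 24)
-q = -1*24 = -24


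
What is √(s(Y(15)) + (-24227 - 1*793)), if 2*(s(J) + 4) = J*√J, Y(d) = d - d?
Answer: 8*I*√391 ≈ 158.19*I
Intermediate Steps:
Y(d) = 0
s(J) = -4 + J^(3/2)/2 (s(J) = -4 + (J*√J)/2 = -4 + J^(3/2)/2)
√(s(Y(15)) + (-24227 - 1*793)) = √((-4 + 0^(3/2)/2) + (-24227 - 1*793)) = √((-4 + (½)*0) + (-24227 - 793)) = √((-4 + 0) - 25020) = √(-4 - 25020) = √(-25024) = 8*I*√391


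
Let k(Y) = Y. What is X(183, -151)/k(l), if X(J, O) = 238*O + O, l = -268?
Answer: 36089/268 ≈ 134.66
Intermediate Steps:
X(J, O) = 239*O
X(183, -151)/k(l) = (239*(-151))/(-268) = -36089*(-1/268) = 36089/268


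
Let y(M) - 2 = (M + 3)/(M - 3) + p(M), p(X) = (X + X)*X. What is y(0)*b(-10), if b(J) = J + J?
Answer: -20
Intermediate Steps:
b(J) = 2*J
p(X) = 2*X² (p(X) = (2*X)*X = 2*X²)
y(M) = 2 + 2*M² + (3 + M)/(-3 + M) (y(M) = 2 + ((M + 3)/(M - 3) + 2*M²) = 2 + ((3 + M)/(-3 + M) + 2*M²) = 2 + (2*M² + (3 + M)/(-3 + M)) = 2 + 2*M² + (3 + M)/(-3 + M))
y(0)*b(-10) = ((-3 - 6*0² + 2*0³ + 3*0)/(-3 + 0))*(2*(-10)) = ((-3 - 6*0 + 2*0 + 0)/(-3))*(-20) = -(-3 + 0 + 0 + 0)/3*(-20) = -⅓*(-3)*(-20) = 1*(-20) = -20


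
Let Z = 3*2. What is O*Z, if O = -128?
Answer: -768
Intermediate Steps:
Z = 6
O*Z = -128*6 = -768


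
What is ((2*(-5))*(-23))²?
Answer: 52900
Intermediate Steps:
((2*(-5))*(-23))² = (-10*(-23))² = 230² = 52900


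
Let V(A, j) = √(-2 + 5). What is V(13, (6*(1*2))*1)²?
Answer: 3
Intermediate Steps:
V(A, j) = √3
V(13, (6*(1*2))*1)² = (√3)² = 3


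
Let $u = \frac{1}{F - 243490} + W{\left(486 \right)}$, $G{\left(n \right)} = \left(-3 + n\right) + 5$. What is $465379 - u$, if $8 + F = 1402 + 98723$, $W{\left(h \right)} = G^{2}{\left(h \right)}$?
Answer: $\frac{32579363656}{143373} \approx 2.2724 \cdot 10^{5}$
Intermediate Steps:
$G{\left(n \right)} = 2 + n$
$W{\left(h \right)} = \left(2 + h\right)^{2}$
$F = 100117$ ($F = -8 + \left(1402 + 98723\right) = -8 + 100125 = 100117$)
$u = \frac{34143419711}{143373}$ ($u = \frac{1}{100117 - 243490} + \left(2 + 486\right)^{2} = \frac{1}{-143373} + 488^{2} = - \frac{1}{143373} + 238144 = \frac{34143419711}{143373} \approx 2.3814 \cdot 10^{5}$)
$465379 - u = 465379 - \frac{34143419711}{143373} = \frac{32579363656}{143373}$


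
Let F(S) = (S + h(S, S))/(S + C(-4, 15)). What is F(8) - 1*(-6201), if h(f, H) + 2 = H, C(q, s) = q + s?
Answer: 117833/19 ≈ 6201.7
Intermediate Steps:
h(f, H) = -2 + H
F(S) = (-2 + 2*S)/(11 + S) (F(S) = (S + (-2 + S))/(S + (-4 + 15)) = (-2 + 2*S)/(S + 11) = (-2 + 2*S)/(11 + S))
F(8) - 1*(-6201) = 2*(-1 + 8)/(11 + 8) - 1*(-6201) = 2*7/19 + 6201 = 2*(1/19)*7 + 6201 = 14/19 + 6201 = 117833/19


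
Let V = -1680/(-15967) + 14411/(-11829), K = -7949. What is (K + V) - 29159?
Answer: -1001276196023/26981949 ≈ -37109.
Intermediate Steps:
V = -30032531/26981949 (V = -1680*(-1/15967) + 14411*(-1/11829) = 240/2281 - 14411/11829 = -30032531/26981949 ≈ -1.1131)
(K + V) - 29159 = (-7949 - 30032531/26981949) - 29159 = -214509545132/26981949 - 29159 = -1001276196023/26981949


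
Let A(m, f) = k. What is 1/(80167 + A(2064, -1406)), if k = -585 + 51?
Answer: 1/79633 ≈ 1.2558e-5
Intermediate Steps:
k = -534
A(m, f) = -534
1/(80167 + A(2064, -1406)) = 1/(80167 - 534) = 1/79633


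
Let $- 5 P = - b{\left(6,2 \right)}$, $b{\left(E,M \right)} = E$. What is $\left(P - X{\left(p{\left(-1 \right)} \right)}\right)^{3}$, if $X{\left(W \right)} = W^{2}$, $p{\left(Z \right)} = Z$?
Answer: $\frac{1}{125} \approx 0.008$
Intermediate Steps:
$P = \frac{6}{5}$ ($P = - \frac{\left(-1\right) 6}{5} = \left(- \frac{1}{5}\right) \left(-6\right) = \frac{6}{5} \approx 1.2$)
$\left(P - X{\left(p{\left(-1 \right)} \right)}\right)^{3} = \left(\frac{6}{5} - \left(-1\right)^{2}\right)^{3} = \left(\frac{6}{5} - 1\right)^{3} = \left(\frac{1}{5}\right)^{3} = \frac{1}{125}$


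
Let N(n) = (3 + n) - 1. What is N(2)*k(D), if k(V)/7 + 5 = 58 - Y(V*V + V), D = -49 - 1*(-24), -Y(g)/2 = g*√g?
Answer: 1484 + 336000*√6 ≈ 8.2451e+5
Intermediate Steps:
N(n) = 2 + n
Y(g) = -2*g^(3/2) (Y(g) = -2*g*√g = -2*g^(3/2))
D = -25 (D = -49 + 24 = -25)
k(V) = 371 + 14*(V + V²)^(3/2) (k(V) = -35 + 7*(58 - (-2)*(V*V + V)^(3/2)) = -35 + 7*(58 - (-2)*(V² + V)^(3/2)) = -35 + 7*(58 - (-2)*(V + V²)^(3/2)) = -35 + 7*(58 + 2*(V + V²)^(3/2)) = -35 + (406 + 14*(V + V²)^(3/2)) = 371 + 14*(V + V²)^(3/2))
N(2)*k(D) = (2 + 2)*(371 + 14*(-25*(1 - 25))^(3/2)) = 4*(371 + 14*(-25*(-24))^(3/2)) = 4*(371 + 14*600^(3/2)) = 4*(371 + 14*(6000*√6)) = 4*(371 + 84000*√6) = 1484 + 336000*√6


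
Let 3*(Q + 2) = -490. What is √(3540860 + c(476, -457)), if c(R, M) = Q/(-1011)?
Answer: 2*√904796882803/1011 ≈ 1881.7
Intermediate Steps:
Q = -496/3 (Q = -2 + (⅓)*(-490) = -2 - 490/3 = -496/3 ≈ -165.33)
c(R, M) = 496/3033 (c(R, M) = -496/3/(-1011) = -496/3*(-1/1011) = 496/3033)
√(3540860 + c(476, -457)) = √(3540860 + 496/3033) = √(10739428876/3033) = 2*√904796882803/1011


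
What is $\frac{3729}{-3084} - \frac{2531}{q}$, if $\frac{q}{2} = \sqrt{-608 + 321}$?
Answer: $- \frac{1243}{1028} + \frac{2531 i \sqrt{287}}{574} \approx -1.2091 + 74.7 i$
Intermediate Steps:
$q = 2 i \sqrt{287}$ ($q = 2 \sqrt{-608 + 321} = 2 \sqrt{-287} = 2 i \sqrt{287} \approx 33.882 i$)
$\frac{3729}{-3084} - \frac{2531}{q} = \frac{3729}{-3084} - \frac{2531}{2 i \sqrt{287}} = 3729 \left(- \frac{1}{3084}\right) - 2531 \left(- \frac{i \sqrt{287}}{574}\right) = - \frac{1243}{1028} + \frac{2531 i \sqrt{287}}{574}$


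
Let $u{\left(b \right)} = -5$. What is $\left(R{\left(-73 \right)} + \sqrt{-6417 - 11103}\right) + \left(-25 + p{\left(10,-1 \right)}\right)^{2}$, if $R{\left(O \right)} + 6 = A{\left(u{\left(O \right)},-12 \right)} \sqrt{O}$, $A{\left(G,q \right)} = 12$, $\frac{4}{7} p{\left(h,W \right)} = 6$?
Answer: $\frac{817}{4} + 4 i \sqrt{1095} + 12 i \sqrt{73} \approx 204.25 + 234.89 i$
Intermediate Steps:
$p{\left(h,W \right)} = \frac{21}{2}$ ($p{\left(h,W \right)} = \frac{7}{4} \cdot 6 = \frac{21}{2}$)
$R{\left(O \right)} = -6 + 12 \sqrt{O}$
$\left(R{\left(-73 \right)} + \sqrt{-6417 - 11103}\right) + \left(-25 + p{\left(10,-1 \right)}\right)^{2} = \left(\left(-6 + 12 \sqrt{-73}\right) + \sqrt{-6417 - 11103}\right) + \left(-25 + \frac{21}{2}\right)^{2} = \left(\left(-6 + 12 i \sqrt{73}\right) + \sqrt{-17520}\right) + \left(- \frac{29}{2}\right)^{2} = \left(\left(-6 + 12 i \sqrt{73}\right) + 4 i \sqrt{1095}\right) + \frac{841}{4} = \left(-6 + 4 i \sqrt{1095} + 12 i \sqrt{73}\right) + \frac{841}{4} = \frac{817}{4} + 4 i \sqrt{1095} + 12 i \sqrt{73}$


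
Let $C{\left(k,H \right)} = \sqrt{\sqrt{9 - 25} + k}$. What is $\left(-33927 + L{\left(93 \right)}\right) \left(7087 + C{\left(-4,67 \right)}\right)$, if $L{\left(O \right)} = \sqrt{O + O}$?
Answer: $- \left(7087 + 2 \sqrt{-1 + i}\right) \left(33927 - \sqrt{186}\right) \approx -2.4037 \cdot 10^{8} - 74520.0 i$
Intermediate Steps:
$C{\left(k,H \right)} = \sqrt{k + 4 i}$ ($C{\left(k,H \right)} = \sqrt{\sqrt{-16} + k} = \sqrt{4 i + k} = \sqrt{k + 4 i}$)
$L{\left(O \right)} = \sqrt{2} \sqrt{O}$ ($L{\left(O \right)} = \sqrt{2 O} = \sqrt{2} \sqrt{O}$)
$\left(-33927 + L{\left(93 \right)}\right) \left(7087 + C{\left(-4,67 \right)}\right) = \left(-33927 + \sqrt{2} \sqrt{93}\right) \left(7087 + \sqrt{-4 + 4 i}\right) = \left(-33927 + \sqrt{186}\right) \left(7087 + \sqrt{-4 + 4 i}\right)$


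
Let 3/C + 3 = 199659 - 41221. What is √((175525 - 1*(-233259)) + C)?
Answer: √10261152577267705/158435 ≈ 639.36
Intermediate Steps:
C = 3/158435 (C = 3/(-3 + (199659 - 41221)) = 3/(-3 + 158438) = 3/158435 ≈ 1.8935e-5)
√((175525 - 1*(-233259)) + C) = √((175525 - 1*(-233259)) + 3/158435) = √((175525 + 233259) + 3/158435) = √(408784 + 3/158435) = √(64765693043/158435) = √10261152577267705/158435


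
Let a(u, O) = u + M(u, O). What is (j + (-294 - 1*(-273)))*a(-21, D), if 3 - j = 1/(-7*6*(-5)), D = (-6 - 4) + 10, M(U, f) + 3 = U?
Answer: 11343/14 ≈ 810.21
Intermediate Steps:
M(U, f) = -3 + U
D = 0 (D = -10 + 10 = 0)
j = 629/210 (j = 3 - 1/(-7*6*(-5)) = 3 - 1/((-42*(-5))) = 3 - 1/210 = 629/210 ≈ 2.9952)
a(u, O) = -3 + 2*u (a(u, O) = u + (-3 + u) = -3 + 2*u)
(j + (-294 - 1*(-273)))*a(-21, D) = (629/210 + (-294 - 1*(-273)))*(-3 + 2*(-21)) = (629/210 + (-294 + 273))*(-3 - 42) = (629/210 - 21)*(-45) = -3781/210*(-45) = 11343/14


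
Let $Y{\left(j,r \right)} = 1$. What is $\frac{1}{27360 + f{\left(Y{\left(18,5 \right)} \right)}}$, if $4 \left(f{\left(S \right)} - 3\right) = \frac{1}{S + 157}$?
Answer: $\frac{632}{17293417} \approx 3.6546 \cdot 10^{-5}$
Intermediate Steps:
$f{\left(S \right)} = 3 + \frac{1}{4 \left(157 + S\right)}$ ($f{\left(S \right)} = 3 + \frac{1}{4 \left(S + 157\right)} = 3 + \frac{1}{4 \left(157 + S\right)}$)
$\frac{1}{27360 + f{\left(Y{\left(18,5 \right)} \right)}} = \frac{1}{27360 + \frac{1885 + 12 \cdot 1}{4 \left(157 + 1\right)}} = \frac{1}{27360 + \frac{1885 + 12}{4 \cdot 158}} = \frac{1}{27360 + \frac{1}{4} \cdot \frac{1}{158} \cdot 1897} = \frac{1}{27360 + \frac{1897}{632}} = \frac{1}{\frac{17293417}{632}} = \frac{632}{17293417}$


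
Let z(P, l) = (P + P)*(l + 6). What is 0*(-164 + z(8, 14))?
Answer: 0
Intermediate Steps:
z(P, l) = 2*P*(6 + l) (z(P, l) = (2*P)*(6 + l) = 2*P*(6 + l))
0*(-164 + z(8, 14)) = 0*(-164 + 2*8*(6 + 14)) = 0*(-164 + 2*8*20) = 0*(-164 + 320) = 0*156 = 0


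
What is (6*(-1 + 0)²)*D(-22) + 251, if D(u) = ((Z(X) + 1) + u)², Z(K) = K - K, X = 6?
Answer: 2897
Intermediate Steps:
Z(K) = 0
D(u) = (1 + u)² (D(u) = ((0 + 1) + u)² = (1 + u)²)
(6*(-1 + 0)²)*D(-22) + 251 = (6*(-1 + 0)²)*(1 - 22)² + 251 = (6*(-1)²)*(-21)² + 251 = (6*1)*441 + 251 = 6*441 + 251 = 2646 + 251 = 2897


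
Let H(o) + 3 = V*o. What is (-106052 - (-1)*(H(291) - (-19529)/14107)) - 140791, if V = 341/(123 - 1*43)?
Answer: -277179107723/1128560 ≈ -2.4560e+5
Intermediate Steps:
V = 341/80 (V = 341/(123 - 43) = 341/80 ≈ 4.2625)
H(o) = -3 + 341*o/80
(-106052 - (-1)*(H(291) - (-19529)/14107)) - 140791 = (-106052 - (-1)*((-3 + (341/80)*291) - (-19529)/14107)) - 140791 = (-106052 - (-1)*((-3 + 99231/80) - (-19529)/14107)) - 140791 = (-106052 - (-1)*(98991/80 - 1*(-19529/14107))) - 140791 = (-106052 - (-1)*(98991/80 + 19529/14107)) - 140791 = (-106052 - (-1)*1398028357/1128560) - 140791 = (-106052 - 1*(-1398028357/1128560)) - 140791 = (-106052 + 1398028357/1128560) - 140791 = -118288016763/1128560 - 140791 = -277179107723/1128560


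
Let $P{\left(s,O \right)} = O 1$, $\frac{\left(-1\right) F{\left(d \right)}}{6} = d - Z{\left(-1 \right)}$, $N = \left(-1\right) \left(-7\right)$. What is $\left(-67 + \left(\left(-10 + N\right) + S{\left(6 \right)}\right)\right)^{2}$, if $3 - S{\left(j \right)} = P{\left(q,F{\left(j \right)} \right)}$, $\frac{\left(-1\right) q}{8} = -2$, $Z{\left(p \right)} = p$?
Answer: $625$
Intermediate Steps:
$N = 7$
$q = 16$ ($q = \left(-8\right) \left(-2\right) = 16$)
$F{\left(d \right)} = -6 - 6 d$ ($F{\left(d \right)} = - 6 \left(d - -1\right) = - 6 \left(d + 1\right) = - 6 \left(1 + d\right) = -6 - 6 d$)
$P{\left(s,O \right)} = O$
$S{\left(j \right)} = 9 + 6 j$ ($S{\left(j \right)} = 3 - \left(-6 - 6 j\right) = 3 + \left(6 + 6 j\right) = 9 + 6 j$)
$\left(-67 + \left(\left(-10 + N\right) + S{\left(6 \right)}\right)\right)^{2} = \left(-67 + \left(\left(-10 + 7\right) + \left(9 + 6 \cdot 6\right)\right)\right)^{2} = \left(-67 + \left(-3 + \left(9 + 36\right)\right)\right)^{2} = \left(-67 + \left(-3 + 45\right)\right)^{2} = \left(-67 + 42\right)^{2} = \left(-25\right)^{2} = 625$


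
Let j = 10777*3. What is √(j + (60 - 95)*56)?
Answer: 11*√251 ≈ 174.27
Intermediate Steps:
j = 32331
√(j + (60 - 95)*56) = √(32331 + (60 - 95)*56) = √(32331 - 35*56) = √(32331 - 1960) = √30371 = 11*√251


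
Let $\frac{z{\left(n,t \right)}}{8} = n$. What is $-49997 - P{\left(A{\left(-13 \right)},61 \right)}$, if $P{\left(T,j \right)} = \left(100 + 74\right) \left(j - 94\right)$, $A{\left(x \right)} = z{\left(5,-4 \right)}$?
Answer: $-44255$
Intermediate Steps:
$z{\left(n,t \right)} = 8 n$
$A{\left(x \right)} = 40$ ($A{\left(x \right)} = 8 \cdot 5 = 40$)
$P{\left(T,j \right)} = -16356 + 174 j$ ($P{\left(T,j \right)} = 174 \left(-94 + j\right) = -16356 + 174 j$)
$-49997 - P{\left(A{\left(-13 \right)},61 \right)} = -49997 - \left(-16356 + 174 \cdot 61\right) = -49997 - \left(-16356 + 10614\right) = -49997 - -5742 = -49997 + 5742 = -44255$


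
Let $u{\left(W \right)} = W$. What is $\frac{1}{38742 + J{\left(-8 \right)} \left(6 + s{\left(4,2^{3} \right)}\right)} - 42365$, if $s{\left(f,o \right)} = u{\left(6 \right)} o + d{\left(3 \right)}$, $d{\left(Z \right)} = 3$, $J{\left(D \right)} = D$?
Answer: $- \frac{1621986389}{38286} \approx -42365.0$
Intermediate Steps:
$s{\left(f,o \right)} = 3 + 6 o$ ($s{\left(f,o \right)} = 6 o + 3 = 3 + 6 o$)
$\frac{1}{38742 + J{\left(-8 \right)} \left(6 + s{\left(4,2^{3} \right)}\right)} - 42365 = \frac{1}{38742 - 8 \left(6 + \left(3 + 6 \cdot 2^{3}\right)\right)} - 42365 = \frac{1}{38742 - 8 \left(6 + \left(3 + 6 \cdot 8\right)\right)} - 42365 = \frac{1}{38742 - 8 \left(6 + \left(3 + 48\right)\right)} - 42365 = \frac{1}{38742 - 8 \left(6 + 51\right)} - 42365 = \frac{1}{38742 - 456} - 42365 = \frac{1}{38286} - 42365 = - \frac{1621986389}{38286}$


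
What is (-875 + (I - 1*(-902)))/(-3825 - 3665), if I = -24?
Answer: -3/7490 ≈ -0.00040053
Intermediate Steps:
(-875 + (I - 1*(-902)))/(-3825 - 3665) = (-875 + (-24 - 1*(-902)))/(-3825 - 3665) = (-875 + (-24 + 902))/(-7490) = (-875 + 878)*(-1/7490) = 3*(-1/7490) = -3/7490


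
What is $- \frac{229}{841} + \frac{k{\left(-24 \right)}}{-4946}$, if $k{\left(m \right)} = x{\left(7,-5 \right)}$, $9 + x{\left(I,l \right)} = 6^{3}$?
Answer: $- \frac{1306721}{4159586} \approx -0.31415$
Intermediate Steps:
$x{\left(I,l \right)} = 207$ ($x{\left(I,l \right)} = -9 + 6^{3} = -9 + 216 = 207$)
$k{\left(m \right)} = 207$
$- \frac{229}{841} + \frac{k{\left(-24 \right)}}{-4946} = - \frac{229}{841} + \frac{207}{-4946} = \left(-229\right) \frac{1}{841} + 207 \left(- \frac{1}{4946}\right) = - \frac{229}{841} - \frac{207}{4946} = - \frac{1306721}{4159586}$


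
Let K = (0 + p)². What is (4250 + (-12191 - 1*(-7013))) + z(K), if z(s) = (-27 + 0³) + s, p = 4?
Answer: -939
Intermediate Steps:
K = 16 (K = (0 + 4)² = 4² = 16)
z(s) = -27 + s (z(s) = (-27 + 0) + s = -27 + s)
(4250 + (-12191 - 1*(-7013))) + z(K) = (4250 + (-12191 - 1*(-7013))) + (-27 + 16) = (4250 + (-12191 + 7013)) - 11 = (4250 - 5178) - 11 = -928 - 11 = -939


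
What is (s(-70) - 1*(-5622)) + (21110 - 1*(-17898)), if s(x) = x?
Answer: 44560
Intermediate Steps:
(s(-70) - 1*(-5622)) + (21110 - 1*(-17898)) = (-70 - 1*(-5622)) + (21110 - 1*(-17898)) = (-70 + 5622) + (21110 + 17898) = 5552 + 39008 = 44560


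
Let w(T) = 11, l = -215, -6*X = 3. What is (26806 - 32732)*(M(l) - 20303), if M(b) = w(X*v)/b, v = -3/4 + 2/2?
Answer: 25867914456/215 ≈ 1.2032e+8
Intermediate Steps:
X = -½ (X = -⅙*3 = -½ ≈ -0.50000)
v = ¼ (v = -3*¼ + 2*(½) = -¾ + 1 = ¼ ≈ 0.25000)
M(b) = 11/b
(26806 - 32732)*(M(l) - 20303) = (26806 - 32732)*(11/(-215) - 20303) = -5926*(11*(-1/215) - 20303) = -5926*(-11/215 - 20303) = -5926*(-4365156/215) = 25867914456/215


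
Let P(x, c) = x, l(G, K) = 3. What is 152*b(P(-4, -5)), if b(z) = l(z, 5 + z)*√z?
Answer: 912*I ≈ 912.0*I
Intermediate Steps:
b(z) = 3*√z
152*b(P(-4, -5)) = 152*(3*√(-4)) = 152*(3*(2*I)) = 152*(6*I) = 912*I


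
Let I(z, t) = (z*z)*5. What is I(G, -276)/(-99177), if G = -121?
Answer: -73205/99177 ≈ -0.73812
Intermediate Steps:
I(z, t) = 5*z² (I(z, t) = z²*5 = 5*z²)
I(G, -276)/(-99177) = (5*(-121)²)/(-99177) = (5*14641)*(-1/99177) = 73205*(-1/99177) = -73205/99177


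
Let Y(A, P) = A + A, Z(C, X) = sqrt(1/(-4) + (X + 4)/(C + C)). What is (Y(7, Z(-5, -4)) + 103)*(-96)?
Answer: -11232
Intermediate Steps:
Z(C, X) = sqrt(-1/4 + (4 + X)/(2*C)) (Z(C, X) = sqrt(-1/4 + (4 + X)/((2*C))) = sqrt(-1/4 + (4 + X)*(1/(2*C))) = sqrt(-1/4 + (4 + X)/(2*C)))
Y(A, P) = 2*A
(Y(7, Z(-5, -4)) + 103)*(-96) = (2*7 + 103)*(-96) = (14 + 103)*(-96) = 117*(-96) = -11232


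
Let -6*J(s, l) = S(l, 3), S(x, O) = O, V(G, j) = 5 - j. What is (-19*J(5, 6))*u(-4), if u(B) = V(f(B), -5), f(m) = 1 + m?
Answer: 95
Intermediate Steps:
u(B) = 10 (u(B) = 5 - 1*(-5) = 5 + 5 = 10)
J(s, l) = -½ (J(s, l) = -⅙*3 = -½)
(-19*J(5, 6))*u(-4) = -19*(-½)*10 = (19/2)*10 = 95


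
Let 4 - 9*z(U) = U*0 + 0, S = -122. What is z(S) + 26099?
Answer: 234895/9 ≈ 26099.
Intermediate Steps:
z(U) = 4/9 (z(U) = 4/9 - (U*0 + 0)/9 = 4/9 - (0 + 0)/9 = 4/9 - ⅑*0 = 4/9 + 0 = 4/9)
z(S) + 26099 = 4/9 + 26099 = 234895/9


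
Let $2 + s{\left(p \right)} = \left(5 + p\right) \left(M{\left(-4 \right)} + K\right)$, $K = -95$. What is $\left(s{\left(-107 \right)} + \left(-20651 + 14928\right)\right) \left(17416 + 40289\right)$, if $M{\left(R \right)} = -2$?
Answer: $240572145$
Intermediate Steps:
$s{\left(p \right)} = -487 - 97 p$ ($s{\left(p \right)} = -2 + \left(5 + p\right) \left(-2 - 95\right) = -2 + \left(5 + p\right) \left(-97\right) = -2 - \left(485 + 97 p\right) = -487 - 97 p$)
$\left(s{\left(-107 \right)} + \left(-20651 + 14928\right)\right) \left(17416 + 40289\right) = \left(\left(-487 - -10379\right) + \left(-20651 + 14928\right)\right) \left(17416 + 40289\right) = \left(\left(-487 + 10379\right) - 5723\right) 57705 = \left(9892 - 5723\right) 57705 = 4169 \cdot 57705 = 240572145$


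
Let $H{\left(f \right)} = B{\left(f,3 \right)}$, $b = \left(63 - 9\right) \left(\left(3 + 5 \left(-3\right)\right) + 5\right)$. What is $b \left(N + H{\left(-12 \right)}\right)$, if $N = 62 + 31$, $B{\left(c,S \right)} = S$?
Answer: $-36288$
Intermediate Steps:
$b = -378$ ($b = 54 \left(\left(3 - 15\right) + 5\right) = 54 \left(-12 + 5\right) = 54 \left(-7\right) = -378$)
$N = 93$
$H{\left(f \right)} = 3$
$b \left(N + H{\left(-12 \right)}\right) = - 378 \left(93 + 3\right) = \left(-378\right) 96 = -36288$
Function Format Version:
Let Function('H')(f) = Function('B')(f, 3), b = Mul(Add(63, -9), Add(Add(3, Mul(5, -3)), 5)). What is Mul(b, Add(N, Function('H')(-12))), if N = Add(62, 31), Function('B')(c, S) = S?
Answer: -36288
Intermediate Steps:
b = -378 (b = Mul(54, Add(Add(3, -15), 5)) = Mul(54, Add(-12, 5)) = Mul(54, -7) = -378)
N = 93
Function('H')(f) = 3
Mul(b, Add(N, Function('H')(-12))) = Mul(-378, Add(93, 3)) = Mul(-378, 96) = -36288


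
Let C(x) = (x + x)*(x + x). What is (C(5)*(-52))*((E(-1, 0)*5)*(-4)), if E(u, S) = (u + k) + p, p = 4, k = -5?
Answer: -208000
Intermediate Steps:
C(x) = 4*x² (C(x) = (2*x)*(2*x) = 4*x²)
E(u, S) = -1 + u (E(u, S) = (u - 5) + 4 = (-5 + u) + 4 = -1 + u)
(C(5)*(-52))*((E(-1, 0)*5)*(-4)) = ((4*5²)*(-52))*(((-1 - 1)*5)*(-4)) = ((4*25)*(-52))*(-2*5*(-4)) = (100*(-52))*(-10*(-4)) = -5200*40 = -208000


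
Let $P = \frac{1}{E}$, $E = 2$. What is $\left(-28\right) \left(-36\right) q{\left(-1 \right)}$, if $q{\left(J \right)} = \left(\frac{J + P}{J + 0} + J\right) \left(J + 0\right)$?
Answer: $504$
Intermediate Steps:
$P = \frac{1}{2} \approx 0.5$
$q{\left(J \right)} = J \left(J + \frac{\frac{1}{2} + J}{J}\right)$ ($q{\left(J \right)} = \left(\frac{J + \frac{1}{2}}{J + 0} + J\right) \left(J + 0\right) = \left(\frac{\frac{1}{2} + J}{J} + J\right) J = \left(J + \frac{\frac{1}{2} + J}{J}\right) J = J \left(J + \frac{\frac{1}{2} + J}{J}\right)$)
$\left(-28\right) \left(-36\right) q{\left(-1 \right)} = \left(-28\right) \left(-36\right) \left(\frac{1}{2} - 1 + \left(-1\right)^{2}\right) = 1008 \left(\frac{1}{2} - 1 + 1\right) = 1008 \cdot \frac{1}{2} = 504$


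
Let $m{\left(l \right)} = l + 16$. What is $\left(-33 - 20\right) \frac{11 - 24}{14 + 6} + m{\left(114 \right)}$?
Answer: $\frac{3289}{20} \approx 164.45$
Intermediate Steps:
$m{\left(l \right)} = 16 + l$
$\left(-33 - 20\right) \frac{11 - 24}{14 + 6} + m{\left(114 \right)} = \left(-33 - 20\right) \frac{11 - 24}{14 + 6} + \left(16 + 114\right) = - 53 \left(- \frac{13}{20}\right) + 130 = - 53 \left(\left(-13\right) \frac{1}{20}\right) + 130 = \left(-53\right) \left(- \frac{13}{20}\right) + 130 = \frac{689}{20} + 130 = \frac{3289}{20}$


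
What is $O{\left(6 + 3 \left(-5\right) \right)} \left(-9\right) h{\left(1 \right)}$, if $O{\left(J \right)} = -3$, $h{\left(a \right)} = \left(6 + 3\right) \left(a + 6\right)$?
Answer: $1701$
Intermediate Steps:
$h{\left(a \right)} = 54 + 9 a$ ($h{\left(a \right)} = 9 \left(6 + a\right) = 54 + 9 a$)
$O{\left(6 + 3 \left(-5\right) \right)} \left(-9\right) h{\left(1 \right)} = \left(-3\right) \left(-9\right) \left(54 + 9 \cdot 1\right) = 27 \left(54 + 9\right) = 27 \cdot 63 = 1701$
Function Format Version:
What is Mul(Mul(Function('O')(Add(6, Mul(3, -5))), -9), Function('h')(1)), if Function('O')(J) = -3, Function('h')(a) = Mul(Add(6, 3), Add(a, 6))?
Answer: 1701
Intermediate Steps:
Function('h')(a) = Add(54, Mul(9, a)) (Function('h')(a) = Mul(9, Add(6, a)) = Add(54, Mul(9, a)))
Mul(Mul(Function('O')(Add(6, Mul(3, -5))), -9), Function('h')(1)) = Mul(Mul(-3, -9), Add(54, Mul(9, 1))) = Mul(27, Add(54, 9)) = Mul(27, 63) = 1701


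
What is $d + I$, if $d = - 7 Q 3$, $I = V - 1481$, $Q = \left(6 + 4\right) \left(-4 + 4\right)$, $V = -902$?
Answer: $-2383$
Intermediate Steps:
$Q = 0$ ($Q = 10 \cdot 0 = 0$)
$I = -2383$ ($I = -902 - 1481 = -2383$)
$d = 0$ ($d = \left(-7\right) 0 \cdot 3 = 0 \cdot 3 = 0$)
$d + I = 0 - 2383 = -2383$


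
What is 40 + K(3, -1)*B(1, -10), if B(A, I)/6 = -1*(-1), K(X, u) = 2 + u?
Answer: 46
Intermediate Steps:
B(A, I) = 6 (B(A, I) = 6*(-1*(-1)) = 6*1 = 6)
40 + K(3, -1)*B(1, -10) = 40 + (2 - 1)*6 = 40 + 1*6 = 40 + 6 = 46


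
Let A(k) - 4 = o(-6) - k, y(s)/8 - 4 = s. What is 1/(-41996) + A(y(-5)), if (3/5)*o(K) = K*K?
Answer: 3023711/41996 ≈ 72.000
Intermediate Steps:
y(s) = 32 + 8*s
o(K) = 5*K²/3 (o(K) = 5*(K*K)/3 = 5*K²/3)
A(k) = 64 - k (A(k) = 4 + ((5/3)*(-6)² - k) = 4 + ((5/3)*36 - k) = 4 + (60 - k) = 64 - k)
1/(-41996) + A(y(-5)) = 1/(-41996) + (64 - (32 + 8*(-5))) = -1/41996 + (64 - (32 - 40)) = -1/41996 + (64 - 1*(-8)) = -1/41996 + (64 + 8) = -1/41996 + 72 = 3023711/41996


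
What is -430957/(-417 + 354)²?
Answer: -430957/3969 ≈ -108.58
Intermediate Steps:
-430957/(-417 + 354)² = -430957/((-63)²) = -430957/3969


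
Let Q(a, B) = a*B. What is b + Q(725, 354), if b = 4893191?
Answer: 5149841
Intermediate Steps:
Q(a, B) = B*a
b + Q(725, 354) = 4893191 + 354*725 = 4893191 + 256650 = 5149841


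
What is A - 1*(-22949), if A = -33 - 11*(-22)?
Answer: 23158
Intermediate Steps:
A = 209 (A = -33 + 242 = 209)
A - 1*(-22949) = 209 - 1*(-22949) = 209 + 22949 = 23158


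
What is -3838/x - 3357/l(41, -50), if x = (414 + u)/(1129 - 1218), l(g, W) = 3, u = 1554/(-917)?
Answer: -7846093/27006 ≈ -290.53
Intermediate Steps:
u = -222/131 (u = 1554*(-1/917) = -222/131 ≈ -1.6947)
x = -54012/11659 (x = (414 - 222/131)/(1129 - 1218) = (54012/131)/(-89) = (54012/131)*(-1/89) = -54012/11659 ≈ -4.6326)
-3838/x - 3357/l(41, -50) = -3838/(-54012/11659) - 3357/3 = -3838*(-11659/54012) - 3357*⅓ = 22373621/27006 - 1119 = -7846093/27006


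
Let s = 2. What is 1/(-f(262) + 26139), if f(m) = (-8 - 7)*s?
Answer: 1/26169 ≈ 3.8213e-5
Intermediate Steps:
f(m) = -30 (f(m) = (-8 - 7)*2 = -15*2 = -30)
1/(-f(262) + 26139) = 1/(-1*(-30) + 26139) = 1/(30 + 26139) = 1/26169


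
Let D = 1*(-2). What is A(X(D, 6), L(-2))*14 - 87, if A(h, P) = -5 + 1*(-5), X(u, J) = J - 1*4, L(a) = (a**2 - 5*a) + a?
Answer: -227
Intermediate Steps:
L(a) = a**2 - 4*a
D = -2
X(u, J) = -4 + J (X(u, J) = J - 4 = -4 + J)
A(h, P) = -10 (A(h, P) = -5 - 5 = -10)
A(X(D, 6), L(-2))*14 - 87 = -10*14 - 87 = -140 - 87 = -227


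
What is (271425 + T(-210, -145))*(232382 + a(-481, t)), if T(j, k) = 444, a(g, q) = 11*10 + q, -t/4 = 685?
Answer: 62462446488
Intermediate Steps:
t = -2740 (t = -4*685 = -2740)
a(g, q) = 110 + q
(271425 + T(-210, -145))*(232382 + a(-481, t)) = (271425 + 444)*(232382 + (110 - 2740)) = 271869*(232382 - 2630) = 271869*229752 = 62462446488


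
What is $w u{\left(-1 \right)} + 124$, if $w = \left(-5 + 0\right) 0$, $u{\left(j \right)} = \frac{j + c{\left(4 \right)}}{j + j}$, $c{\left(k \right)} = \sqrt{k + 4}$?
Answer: $124$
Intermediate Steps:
$c{\left(k \right)} = \sqrt{4 + k}$
$u{\left(j \right)} = \frac{j + 2 \sqrt{2}}{2 j}$ ($u{\left(j \right)} = \frac{j + \sqrt{4 + 4}}{j + j} = \frac{j + \sqrt{8}}{2 j} = \left(j + 2 \sqrt{2}\right) \frac{1}{2 j} = \frac{j + 2 \sqrt{2}}{2 j}$)
$w = 0$ ($w = \left(-5\right) 0 = 0$)
$w u{\left(-1 \right)} + 124 = 0 \frac{\sqrt{2} + \frac{1}{2} \left(-1\right)}{-1} + 124 = 0 \left(- (\sqrt{2} - \frac{1}{2})\right) + 124 = 0 \left(- (- \frac{1}{2} + \sqrt{2})\right) + 124 = 0 \left(\frac{1}{2} - \sqrt{2}\right) + 124 = 0 + 124 = 124$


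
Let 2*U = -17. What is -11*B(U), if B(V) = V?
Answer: 187/2 ≈ 93.500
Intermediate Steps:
U = -17/2 (U = (½)*(-17) = -17/2 ≈ -8.5000)
-11*B(U) = -11*(-17/2) = 187/2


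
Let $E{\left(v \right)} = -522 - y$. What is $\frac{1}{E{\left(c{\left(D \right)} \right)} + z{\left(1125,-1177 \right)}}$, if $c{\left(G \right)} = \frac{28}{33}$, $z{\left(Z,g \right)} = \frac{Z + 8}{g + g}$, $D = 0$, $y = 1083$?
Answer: $- \frac{214}{343573} \approx -0.00062287$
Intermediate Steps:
$z{\left(Z,g \right)} = \frac{8 + Z}{2 g}$
$c{\left(G \right)} = \frac{28}{33}$ ($c{\left(G \right)} = 28 \cdot \frac{1}{33} = \frac{28}{33}$)
$E{\left(v \right)} = -1605$ ($E{\left(v \right)} = -522 - 1083 = -1605$)
$\frac{1}{E{\left(c{\left(D \right)} \right)} + z{\left(1125,-1177 \right)}} = \frac{1}{-1605 + \frac{8 + 1125}{2 \left(-1177\right)}} = \frac{1}{-1605 + \frac{1}{2} \left(- \frac{1}{1177}\right) 1133} = \frac{1}{-1605 - \frac{103}{214}} = \frac{1}{- \frac{343573}{214}} = - \frac{214}{343573}$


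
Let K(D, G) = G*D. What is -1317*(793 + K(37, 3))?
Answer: -1190568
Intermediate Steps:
K(D, G) = D*G
-1317*(793 + K(37, 3)) = -1317*(793 + 37*3) = -1317*(793 + 111) = -1317*904 = -1190568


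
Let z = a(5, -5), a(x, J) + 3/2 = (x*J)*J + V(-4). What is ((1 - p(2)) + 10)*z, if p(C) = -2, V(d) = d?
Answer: 3107/2 ≈ 1553.5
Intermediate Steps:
a(x, J) = -11/2 + x*J² (a(x, J) = -3/2 + ((x*J)*J - 4) = -3/2 + ((J*x)*J - 4) = -3/2 + (x*J² - 4) = -3/2 + (-4 + x*J²) = -11/2 + x*J²)
z = 239/2 (z = -11/2 + 5*(-5)² = -11/2 + 5*25 = -11/2 + 125 = 239/2 ≈ 119.50)
((1 - p(2)) + 10)*z = ((1 - 1*(-2)) + 10)*(239/2) = ((1 + 2) + 10)*(239/2) = (3 + 10)*(239/2) = 13*(239/2) = 3107/2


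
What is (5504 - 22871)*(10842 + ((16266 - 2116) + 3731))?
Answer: -498832341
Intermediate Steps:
(5504 - 22871)*(10842 + ((16266 - 2116) + 3731)) = -17367*(10842 + (14150 + 3731)) = -17367*(10842 + 17881) = -17367*28723 = -498832341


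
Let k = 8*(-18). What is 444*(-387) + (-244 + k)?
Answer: -172216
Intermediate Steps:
k = -144
444*(-387) + (-244 + k) = 444*(-387) + (-244 - 144) = -171828 - 388 = -172216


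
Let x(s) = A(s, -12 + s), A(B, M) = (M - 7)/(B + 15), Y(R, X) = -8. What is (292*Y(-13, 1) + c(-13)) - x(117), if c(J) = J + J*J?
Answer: -143929/66 ≈ -2180.7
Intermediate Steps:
c(J) = J + J²
A(B, M) = (-7 + M)/(15 + B)
x(s) = (-19 + s)/(15 + s) (x(s) = (-7 + (-12 + s))/(15 + s) = (-19 + s)/(15 + s))
(292*Y(-13, 1) + c(-13)) - x(117) = (292*(-8) - 13*(1 - 13)) - (-19 + 117)/(15 + 117) = (-2336 - 13*(-12)) - 98/132 = (-2336 + 156) - 98/132 = -2180 - 1*49/66 = -2180 - 49/66 = -143929/66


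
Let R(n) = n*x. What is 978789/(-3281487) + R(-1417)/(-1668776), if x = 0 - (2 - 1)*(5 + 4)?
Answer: -558409465325/1825355583304 ≈ -0.30592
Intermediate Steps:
x = -9 (x = 0 - 9 = -9)
R(n) = -9*n (R(n) = n*(-9) = -9*n)
978789/(-3281487) + R(-1417)/(-1668776) = 978789/(-3281487) - 9*(-1417)/(-1668776) = 978789*(-1/3281487) + 12753*(-1/1668776) = -326263/1093829 - 12753/1668776 = -558409465325/1825355583304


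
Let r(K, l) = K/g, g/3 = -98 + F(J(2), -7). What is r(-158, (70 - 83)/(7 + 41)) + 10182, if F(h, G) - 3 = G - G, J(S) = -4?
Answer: 2902028/285 ≈ 10183.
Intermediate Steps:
F(h, G) = 3 (F(h, G) = 3 + (G - G) = 3 + 0 = 3)
g = -285 (g = 3*(-98 + 3) = 3*(-95) = -285)
r(K, l) = -K/285 (r(K, l) = K/(-285) = K*(-1/285) = -K/285)
r(-158, (70 - 83)/(7 + 41)) + 10182 = -1/285*(-158) + 10182 = 158/285 + 10182 = 2902028/285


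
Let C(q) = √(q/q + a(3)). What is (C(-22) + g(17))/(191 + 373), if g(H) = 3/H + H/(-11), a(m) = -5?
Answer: -64/26367 + I/282 ≈ -0.0024273 + 0.0035461*I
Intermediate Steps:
C(q) = 2*I (C(q) = √(q/q - 5) = √(1 - 5) = √(-4) = 2*I)
g(H) = 3/H - H/11 (g(H) = 3/H + H*(-1/11) = 3/H - H/11)
(C(-22) + g(17))/(191 + 373) = (2*I + (3/17 - 1/11*17))/(191 + 373) = (2*I + (3*(1/17) - 17/11))/564 = (2*I + (3/17 - 17/11))*(1/564) = (2*I - 256/187)*(1/564) = (-256/187 + 2*I)*(1/564) = -64/26367 + I/282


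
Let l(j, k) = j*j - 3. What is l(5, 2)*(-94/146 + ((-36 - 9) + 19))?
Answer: -42790/73 ≈ -586.16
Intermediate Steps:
l(j, k) = -3 + j² (l(j, k) = j² - 3 = -3 + j²)
l(5, 2)*(-94/146 + ((-36 - 9) + 19)) = (-3 + 5²)*(-94/146 + ((-36 - 9) + 19)) = (-3 + 25)*(-94*1/146 + (-45 + 19)) = 22*(-47/73 - 26) = 22*(-1945/73) = -42790/73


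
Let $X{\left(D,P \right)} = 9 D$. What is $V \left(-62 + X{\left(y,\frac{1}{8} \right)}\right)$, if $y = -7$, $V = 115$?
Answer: $-14375$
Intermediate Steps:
$V \left(-62 + X{\left(y,\frac{1}{8} \right)}\right) = 115 \left(-62 + 9 \left(-7\right)\right) = 115 \left(-62 - 63\right) = 115 \left(-125\right) = -14375$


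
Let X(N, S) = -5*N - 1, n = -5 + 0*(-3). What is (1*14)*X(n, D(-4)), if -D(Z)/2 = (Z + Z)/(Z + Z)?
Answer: 336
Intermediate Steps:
D(Z) = -2 (D(Z) = -2*(Z + Z)/(Z + Z) = -2*2*Z/(2*Z) = -2*2*Z*1/(2*Z) = -2*1 = -2)
n = -5 (n = -5 + 0 = -5)
X(N, S) = -1 - 5*N
(1*14)*X(n, D(-4)) = (1*14)*(-1 - 5*(-5)) = 14*(-1 + 25) = 14*24 = 336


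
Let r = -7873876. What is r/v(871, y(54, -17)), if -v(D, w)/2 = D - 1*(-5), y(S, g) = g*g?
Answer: 1968469/438 ≈ 4494.2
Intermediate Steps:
y(S, g) = g²
v(D, w) = -10 - 2*D (v(D, w) = -2*(D - 1*(-5)) = -2*(D + 5) = -2*(5 + D) = -10 - 2*D)
r/v(871, y(54, -17)) = -7873876/(-10 - 2*871) = -7873876/(-10 - 1742) = -7873876/(-1752) = -7873876*(-1/1752) = 1968469/438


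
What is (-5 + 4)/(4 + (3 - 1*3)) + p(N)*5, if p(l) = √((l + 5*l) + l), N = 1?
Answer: -¼ + 5*√7 ≈ 12.979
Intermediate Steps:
p(l) = √7*√l (p(l) = √(6*l + l) = √(7*l) = √7*√l)
(-5 + 4)/(4 + (3 - 1*3)) + p(N)*5 = (-5 + 4)/(4 + (3 - 1*3)) + (√7*√1)*5 = -1/(4 + (3 - 3)) + (√7*1)*5 = -1/(4 + 0) + √7*5 = -1/4 + 5*√7 = -1*¼ + 5*√7 = -¼ + 5*√7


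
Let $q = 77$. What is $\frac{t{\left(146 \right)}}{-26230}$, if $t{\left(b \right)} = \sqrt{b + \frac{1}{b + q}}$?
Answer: $- \frac{\sqrt{7260657}}{5849290} \approx -0.00046066$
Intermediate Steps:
$t{\left(b \right)} = \sqrt{b + \frac{1}{77 + b}}$ ($t{\left(b \right)} = \sqrt{b + \frac{1}{b + 77}} = \sqrt{b + \frac{1}{77 + b}}$)
$\frac{t{\left(146 \right)}}{-26230} = \frac{\sqrt{\frac{1 + 146 \left(77 + 146\right)}{77 + 146}}}{-26230} = \sqrt{\frac{1 + 146 \cdot 223}{223}} \left(- \frac{1}{26230}\right) = \sqrt{\frac{1 + 32558}{223}} \left(- \frac{1}{26230}\right) = \sqrt{\frac{1}{223} \cdot 32559} \left(- \frac{1}{26230}\right) = \sqrt{\frac{32559}{223}} \left(- \frac{1}{26230}\right) = \frac{\sqrt{7260657}}{223} \left(- \frac{1}{26230}\right) = - \frac{\sqrt{7260657}}{5849290}$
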